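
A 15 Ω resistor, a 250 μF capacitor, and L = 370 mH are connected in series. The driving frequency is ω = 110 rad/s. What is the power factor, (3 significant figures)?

X_L = ωL = 40.7 Ω
X_C = 1/(ωC) = 36.4 Ω
Net reactance X = X_L − X_C = 4.34 Ω
Z = 15.0 + j4.34 Ω
|Z| = √(15.0² + 4.34²) = 15.6 Ω
∠Z = arctan(4.34/15.0) = 16.1°
cos φ = cos(16.1°) = 0.961

0.961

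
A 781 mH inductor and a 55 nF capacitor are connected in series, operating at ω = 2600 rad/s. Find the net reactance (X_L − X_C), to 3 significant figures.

-4960 Ω

X_L = ωL = 2030 Ω
X_C = 1/(ωC) = 6990 Ω
X = 2030 − 6990 = -4960 Ω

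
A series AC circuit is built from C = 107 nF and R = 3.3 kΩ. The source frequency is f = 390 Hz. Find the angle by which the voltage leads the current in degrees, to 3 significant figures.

-49.1°

ω = 2πf = 2450 rad/s
X_C = 1/(ωC) = 3810 Ω
Z = 3300 − j3810 Ω
|Z| = √(3300² + 3810²) = 5040 Ω
∠Z = arctan(-3810/3300) = -49.1°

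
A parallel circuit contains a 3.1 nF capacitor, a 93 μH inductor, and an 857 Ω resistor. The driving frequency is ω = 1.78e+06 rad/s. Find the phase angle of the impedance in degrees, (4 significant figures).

24.14°

X_L = ωL = 165.5 Ω
X_C = 1/(ωC) = 181.2 Ω
Parallel: admittances add. Y = 1/R + 1/(jωL) + jωC
Y = (0.001167 − j0.0005228) S
|Y| = 0.001279 S → |Z| = 1/|Y| = 782.1 Ω, ∠Z = −∠Y = 24.14°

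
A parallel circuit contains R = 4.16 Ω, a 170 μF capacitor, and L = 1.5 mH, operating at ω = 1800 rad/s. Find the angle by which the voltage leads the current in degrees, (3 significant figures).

15.0°

X_L = ωL = 2.70 Ω
X_C = 1/(ωC) = 3.27 Ω
Parallel: admittances add. Y = 1/R + 1/(jωL) + jωC
Y = (0.240 − j0.0644) S
|Y| = 0.249 S → |Z| = 1/|Y| = 4.02 Ω, ∠Z = −∠Y = 15.0°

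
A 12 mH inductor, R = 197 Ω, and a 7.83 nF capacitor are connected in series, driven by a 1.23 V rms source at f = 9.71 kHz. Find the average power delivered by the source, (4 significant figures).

157.5 μW

ω = 2πf = 61010 rad/s
X_L = ωL = 732.1 Ω
X_C = 1/(ωC) = 2093 Ω
Net reactance X = X_L − X_C = -1361 Ω
Z = 197.0 − j1361 Ω
|Z| = √(197.0² + 1361²) = 1375 Ω
∠Z = arctan(-1361/197.0) = -81.77°
I = V/|Z| = 894.3 μA
P = VI cos φ = 1.23 × 0.0008943 × cos(-81.77°) = 157.5 μW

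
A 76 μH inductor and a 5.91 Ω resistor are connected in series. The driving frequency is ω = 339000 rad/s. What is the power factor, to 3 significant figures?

0.224

X_L = ωL = 25.8 Ω
Z = 5.91 + j25.8 Ω
|Z| = √(5.91² + 25.8²) = 26.4 Ω
∠Z = arctan(25.8/5.91) = 77.1°
cos φ = cos(77.1°) = 0.224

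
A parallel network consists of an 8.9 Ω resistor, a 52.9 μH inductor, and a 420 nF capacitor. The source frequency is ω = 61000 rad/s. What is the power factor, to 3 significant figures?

0.368

X_L = ωL = 3.23 Ω
X_C = 1/(ωC) = 39.0 Ω
Parallel: admittances add. Y = 1/R + 1/(jωL) + jωC
Y = (0.112 − j0.284) S
|Y| = 0.306 S → |Z| = 1/|Y| = 3.27 Ω, ∠Z = −∠Y = 68.4°
cos φ = cos(68.4°) = 0.368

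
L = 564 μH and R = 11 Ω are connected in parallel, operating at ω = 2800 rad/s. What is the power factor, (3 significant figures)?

0.142

X_L = ωL = 1.58 Ω
Parallel: admittances add. Y = 1/R + 1/(jωL)
Y = (0.0909 − j0.633) S
|Y| = 0.640 S → |Z| = 1/|Y| = 1.56 Ω, ∠Z = −∠Y = 81.8°
cos φ = cos(81.8°) = 0.142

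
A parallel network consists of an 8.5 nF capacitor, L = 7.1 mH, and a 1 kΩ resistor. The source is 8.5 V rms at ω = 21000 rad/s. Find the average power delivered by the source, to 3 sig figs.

X_L = ωL = 149 Ω
X_C = 1/(ωC) = 5600 Ω
Parallel: admittances add. Y = 1/R + 1/(jωL) + jωC
Y = (0.00100 − j0.00653) S
|Y| = 0.00660 S → |Z| = 1/|Y| = 151 Ω, ∠Z = −∠Y = 81.3°
I = V/|Z| = 56.1 mA
P = VI cos φ = 8.5 × 0.0561 × cos(81.3°) = 72.3 mW

72.3 mW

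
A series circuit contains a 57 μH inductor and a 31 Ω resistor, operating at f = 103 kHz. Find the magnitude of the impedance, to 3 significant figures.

48.2 Ω

ω = 2πf = 647200 rad/s
X_L = ωL = 36.9 Ω
Z = 31.0 + j36.9 Ω
|Z| = √(31.0² + 36.9²) = 48.2 Ω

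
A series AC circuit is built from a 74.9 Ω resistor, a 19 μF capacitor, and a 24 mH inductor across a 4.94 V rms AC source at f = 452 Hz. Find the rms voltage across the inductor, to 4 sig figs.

3.747 V

ω = 2πf = 2840 rad/s
X_L = ωL = 68.16 Ω
X_C = 1/(ωC) = 18.53 Ω
Net reactance X = X_L − X_C = 49.63 Ω
Z = 74.90 + j49.63 Ω
|Z| = √(74.90² + 49.63²) = 89.85 Ω
I = V/|Z| = 54.98 mA
V_L = I·|Z_L| = 0.05498 × 68.16 = 3.747 V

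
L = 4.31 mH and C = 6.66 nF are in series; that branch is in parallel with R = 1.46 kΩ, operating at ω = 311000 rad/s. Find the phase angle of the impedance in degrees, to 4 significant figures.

X_L = ωL = 1340 Ω
X_C = 1/(ωC) = 482.8 Ω
Branch 1: Z₁ = R = 1460 Ω
Branch 2 (series LC): Z₂ = j(X_L − X_C) = j857.6 Ω
Parallel: Z = Z₁Z₂/(Z₁+Z₂), |Z| = 739.5 Ω, ∠Z = 59.57°

59.57°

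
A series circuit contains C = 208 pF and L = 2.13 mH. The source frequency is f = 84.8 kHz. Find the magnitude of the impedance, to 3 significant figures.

ω = 2πf = 532800 rad/s
X_L = ωL = 1130 Ω
X_C = 1/(ωC) = 9020 Ω
Net reactance X = X_L − X_C = -7890 Ω
Z = − j7890 Ω
|Z| = √(0² + 7890²) = 7890 Ω

7890 Ω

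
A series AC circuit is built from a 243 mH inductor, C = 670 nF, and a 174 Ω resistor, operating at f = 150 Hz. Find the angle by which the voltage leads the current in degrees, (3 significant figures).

-82.7°

ω = 2πf = 942.5 rad/s
X_L = ωL = 229 Ω
X_C = 1/(ωC) = 1580 Ω
Net reactance X = X_L − X_C = -1350 Ω
Z = 174 − j1350 Ω
|Z| = √(174² + 1350²) = 1370 Ω
∠Z = arctan(-1350/174) = -82.7°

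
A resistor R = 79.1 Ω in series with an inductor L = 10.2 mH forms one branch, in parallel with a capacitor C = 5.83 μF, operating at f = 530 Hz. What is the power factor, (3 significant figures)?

ω = 2πf = 3330 rad/s
X_L = ωL = 34.0 Ω
X_C = 1/(ωC) = 51.5 Ω
Branch 1 (R+jX_L): Z₁ = 79.1 + j34.0 Ω, |Z₁| = 86.1 Ω
Branch 2 (−jX_C): Z₂ = −j51.5 Ω
Parallel: Z = Z₁Z₂/(Z₁+Z₂), |Z| = 54.7 Ω, ∠Z = -54.3°
cos φ = cos(-54.3°) = 0.584

0.584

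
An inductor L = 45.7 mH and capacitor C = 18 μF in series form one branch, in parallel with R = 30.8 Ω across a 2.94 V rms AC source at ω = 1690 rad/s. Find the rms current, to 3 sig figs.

116 mA

X_L = ωL = 77.2 Ω
X_C = 1/(ωC) = 32.9 Ω
Branch 1: Z₁ = R = 30.8 Ω
Branch 2 (series LC): Z₂ = j(X_L − X_C) = j44.4 Ω
Parallel: Z = Z₁Z₂/(Z₁+Z₂), |Z| = 25.3 Ω, ∠Z = 34.8°
I = V/|Z| = 2.94/25.3 = 116 mA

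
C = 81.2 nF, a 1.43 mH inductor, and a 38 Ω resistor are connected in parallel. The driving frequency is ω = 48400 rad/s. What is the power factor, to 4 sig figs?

0.9286

X_L = ωL = 69.21 Ω
X_C = 1/(ωC) = 254.4 Ω
Parallel: admittances add. Y = 1/R + 1/(jωL) + jωC
Y = (0.02632 − j0.01052) S
|Y| = 0.02834 S → |Z| = 1/|Y| = 35.29 Ω, ∠Z = −∠Y = 21.79°
cos φ = cos(21.79°) = 0.9286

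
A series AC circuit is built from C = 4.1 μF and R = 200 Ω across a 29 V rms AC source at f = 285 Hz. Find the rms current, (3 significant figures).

120 mA

ω = 2πf = 1791 rad/s
X_C = 1/(ωC) = 136 Ω
Z = 200 − j136 Ω
|Z| = √(200² + 136²) = 242 Ω
I = V/|Z| = 29/242 = 120 mA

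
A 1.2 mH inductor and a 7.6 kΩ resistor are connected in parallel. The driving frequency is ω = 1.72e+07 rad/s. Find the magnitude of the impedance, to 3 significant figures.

X_L = ωL = 20600 Ω
Parallel: admittances add. Y = 1/R + 1/(jωL)
Y = (0.000132 − j4.84e-05) S
|Y| = 0.000140 S → |Z| = 1/|Y| = 7130 Ω, ∠Z = −∠Y = 20.2°

7130 Ω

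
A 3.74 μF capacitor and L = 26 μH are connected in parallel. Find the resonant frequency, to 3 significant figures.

ω₀ = 1/√(LC) = 1/√(2.6e-05 × 3.74e-06) = 101400 rad/s
f₀ = ω₀/(2π) = 16.1 kHz

16.1 kHz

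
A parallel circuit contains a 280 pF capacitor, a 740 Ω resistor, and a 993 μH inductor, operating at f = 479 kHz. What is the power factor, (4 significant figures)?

ω = 2πf = 3.01e+06 rad/s
X_L = ωL = 2989 Ω
X_C = 1/(ωC) = 1187 Ω
Parallel: admittances add. Y = 1/R + 1/(jωL) + jωC
Y = (0.001351 + j0.0005081) S
|Y| = 0.001444 S → |Z| = 1/|Y| = 692.7 Ω, ∠Z = −∠Y = -20.61°
cos φ = cos(-20.61°) = 0.9360

0.9360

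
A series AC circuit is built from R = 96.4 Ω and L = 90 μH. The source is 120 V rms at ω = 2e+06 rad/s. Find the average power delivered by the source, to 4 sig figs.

X_L = ωL = 180.0 Ω
Z = 96.40 + j180.0 Ω
|Z| = √(96.40² + 180.0²) = 204.2 Ω
∠Z = arctan(180.0/96.40) = 61.83°
I = V/|Z| = 587.7 mA
P = VI cos φ = 120 × 0.5877 × cos(61.83°) = 33.29 W

33.29 W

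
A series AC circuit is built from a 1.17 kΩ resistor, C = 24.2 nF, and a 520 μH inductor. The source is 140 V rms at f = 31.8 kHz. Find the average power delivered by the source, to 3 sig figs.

ω = 2πf = 199800 rad/s
X_L = ωL = 104 Ω
X_C = 1/(ωC) = 207 Ω
Net reactance X = X_L − X_C = -103 Ω
Z = 1170 − j103 Ω
|Z| = √(1170² + 103²) = 1170 Ω
∠Z = arctan(-103/1170) = -5.03°
I = V/|Z| = 119 mA
P = VI cos φ = 140 × 0.119 × cos(-5.03°) = 16.6 W

16.6 W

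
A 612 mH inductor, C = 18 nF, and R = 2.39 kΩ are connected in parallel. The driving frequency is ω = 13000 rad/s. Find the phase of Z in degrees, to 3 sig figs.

-14.5°

X_L = ωL = 7960 Ω
X_C = 1/(ωC) = 4270 Ω
Parallel: admittances add. Y = 1/R + 1/(jωL) + jωC
Y = (0.000418 + j0.000108) S
|Y| = 0.000432 S → |Z| = 1/|Y| = 2310 Ω, ∠Z = −∠Y = -14.5°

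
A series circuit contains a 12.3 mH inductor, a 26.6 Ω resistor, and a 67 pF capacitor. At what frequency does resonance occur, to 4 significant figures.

175.3 kHz

ω₀ = 1/√(LC) = 1/√(0.0123 × 6.7e-11) = 1.102e+06 rad/s
f₀ = ω₀/(2π) = 175.3 kHz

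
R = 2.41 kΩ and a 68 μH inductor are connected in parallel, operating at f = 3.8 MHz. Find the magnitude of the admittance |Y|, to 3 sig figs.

743 μS

ω = 2πf = 2.388e+07 rad/s
X_L = ωL = 1620 Ω
Parallel: admittances add. Y = 1/R + 1/(jωL)
Y = (0.000415 − j0.000616) S
|Y| = 0.000743 S → |Z| = 1/|Y| = 1350 Ω, ∠Z = −∠Y = 56.0°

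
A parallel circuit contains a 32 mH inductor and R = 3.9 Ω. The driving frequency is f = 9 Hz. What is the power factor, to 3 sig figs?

ω = 2πf = 56.55 rad/s
X_L = ωL = 1.81 Ω
Parallel: admittances add. Y = 1/R + 1/(jωL)
Y = (0.256 − j0.553) S
|Y| = 0.609 S → |Z| = 1/|Y| = 1.64 Ω, ∠Z = −∠Y = 65.1°
cos φ = cos(65.1°) = 0.421

0.421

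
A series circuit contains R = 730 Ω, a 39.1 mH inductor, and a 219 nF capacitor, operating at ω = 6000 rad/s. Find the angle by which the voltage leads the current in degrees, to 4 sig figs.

X_L = ωL = 234.6 Ω
X_C = 1/(ωC) = 761.0 Ω
Net reactance X = X_L − X_C = -526.4 Ω
Z = 730.0 − j526.4 Ω
|Z| = √(730.0² + 526.4²) = 900.0 Ω
∠Z = arctan(-526.4/730.0) = -35.80°

-35.80°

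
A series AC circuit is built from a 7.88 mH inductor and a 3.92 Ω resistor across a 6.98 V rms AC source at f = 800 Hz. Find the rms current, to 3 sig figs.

ω = 2πf = 5027 rad/s
X_L = ωL = 39.6 Ω
Z = 3.92 + j39.6 Ω
|Z| = √(3.92² + 39.6²) = 39.8 Ω
I = V/|Z| = 6.98/39.8 = 175 mA

175 mA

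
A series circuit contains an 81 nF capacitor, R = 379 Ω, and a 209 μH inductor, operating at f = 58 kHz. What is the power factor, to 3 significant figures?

0.994

ω = 2πf = 364400 rad/s
X_L = ωL = 76.2 Ω
X_C = 1/(ωC) = 33.9 Ω
Net reactance X = X_L − X_C = 42.3 Ω
Z = 379 + j42.3 Ω
|Z| = √(379² + 42.3²) = 381 Ω
∠Z = arctan(42.3/379) = 6.37°
cos φ = cos(6.37°) = 0.994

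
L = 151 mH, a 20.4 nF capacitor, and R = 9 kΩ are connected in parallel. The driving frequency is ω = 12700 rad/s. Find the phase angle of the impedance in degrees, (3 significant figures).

X_L = ωL = 1920 Ω
X_C = 1/(ωC) = 3860 Ω
Parallel: admittances add. Y = 1/R + 1/(jωL) + jωC
Y = (0.000111 − j0.000262) S
|Y| = 0.000285 S → |Z| = 1/|Y| = 3510 Ω, ∠Z = −∠Y = 67.0°

67.0°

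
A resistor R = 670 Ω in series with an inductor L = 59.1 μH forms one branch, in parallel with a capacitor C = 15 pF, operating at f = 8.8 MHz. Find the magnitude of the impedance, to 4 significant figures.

1855 Ω

ω = 2πf = 5.529e+07 rad/s
X_L = ωL = 3268 Ω
X_C = 1/(ωC) = 1206 Ω
Branch 1 (R+jX_L): Z₁ = 670.0 + j3268 Ω, |Z₁| = 3336 Ω
Branch 2 (−jX_C): Z₂ = −j1206 Ω
Parallel: Z = Z₁Z₂/(Z₁+Z₂), |Z| = 1855 Ω, ∠Z = -83.59°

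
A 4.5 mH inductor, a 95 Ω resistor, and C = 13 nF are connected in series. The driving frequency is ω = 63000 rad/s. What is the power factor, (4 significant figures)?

0.1008

X_L = ωL = 283.5 Ω
X_C = 1/(ωC) = 1221 Ω
Net reactance X = X_L − X_C = -937.5 Ω
Z = 95.00 − j937.5 Ω
|Z| = √(95.00² + 937.5²) = 942.3 Ω
∠Z = arctan(-937.5/95.00) = -84.21°
cos φ = cos(-84.21°) = 0.1008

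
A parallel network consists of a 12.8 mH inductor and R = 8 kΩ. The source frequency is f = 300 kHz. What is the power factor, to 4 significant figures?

ω = 2πf = 1.885e+06 rad/s
X_L = ωL = 24130 Ω
Parallel: admittances add. Y = 1/R + 1/(jωL)
Y = (0.0001250 − j4.145e-05) S
|Y| = 0.0001317 S → |Z| = 1/|Y| = 7593 Ω, ∠Z = −∠Y = 18.34°
cos φ = cos(18.34°) = 0.9492

0.9492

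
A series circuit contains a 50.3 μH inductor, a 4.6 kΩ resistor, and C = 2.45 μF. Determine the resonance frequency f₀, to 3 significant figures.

14.3 kHz

ω₀ = 1/√(LC) = 1/√(5.03e-05 × 2.45e-06) = 90080 rad/s
f₀ = ω₀/(2π) = 14.3 kHz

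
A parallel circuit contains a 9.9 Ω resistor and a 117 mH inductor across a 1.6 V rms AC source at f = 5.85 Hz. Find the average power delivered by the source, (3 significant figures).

ω = 2πf = 36.76 rad/s
X_L = ωL = 4.30 Ω
Parallel: admittances add. Y = 1/R + 1/(jωL)
Y = (0.101 − j0.233) S
|Y| = 0.254 S → |Z| = 1/|Y| = 3.94 Ω, ∠Z = −∠Y = 66.5°
I = V/|Z| = 406 mA
P = VI cos φ = 1.6 × 0.406 × cos(66.5°) = 259 mW

259 mW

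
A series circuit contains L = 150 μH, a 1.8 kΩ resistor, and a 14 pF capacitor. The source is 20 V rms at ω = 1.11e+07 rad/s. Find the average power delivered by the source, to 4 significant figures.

27.70 mW

X_L = ωL = 1665 Ω
X_C = 1/(ωC) = 6435 Ω
Net reactance X = X_L − X_C = -4770 Ω
Z = 1800 − j4770 Ω
|Z| = √(1800² + 4770²) = 5098 Ω
∠Z = arctan(-4770/1800) = -69.33°
I = V/|Z| = 3.923 mA
P = VI cos φ = 20 × 0.003923 × cos(-69.33°) = 27.70 mW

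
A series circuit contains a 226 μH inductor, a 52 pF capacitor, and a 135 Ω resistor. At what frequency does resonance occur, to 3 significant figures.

ω₀ = 1/√(LC) = 1/√(0.000226 × 5.2e-11) = 9.225e+06 rad/s
f₀ = ω₀/(2π) = 1.47 MHz

1.47 MHz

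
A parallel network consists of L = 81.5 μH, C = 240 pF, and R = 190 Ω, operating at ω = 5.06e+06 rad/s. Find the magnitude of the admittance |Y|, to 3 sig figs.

5.40 mS

X_L = ωL = 412 Ω
X_C = 1/(ωC) = 823 Ω
Parallel: admittances add. Y = 1/R + 1/(jωL) + jωC
Y = (0.00526 − j0.00121) S
|Y| = 0.00540 S → |Z| = 1/|Y| = 185 Ω, ∠Z = −∠Y = 13.0°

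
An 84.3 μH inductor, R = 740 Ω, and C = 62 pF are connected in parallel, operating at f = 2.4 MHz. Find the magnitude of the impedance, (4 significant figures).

ω = 2πf = 1.508e+07 rad/s
X_L = ωL = 1271 Ω
X_C = 1/(ωC) = 1070 Ω
Parallel: admittances add. Y = 1/R + 1/(jωL) + jωC
Y = (0.001351 + j0.0001483) S
|Y| = 0.001359 S → |Z| = 1/|Y| = 735.6 Ω, ∠Z = −∠Y = -6.262°

735.6 Ω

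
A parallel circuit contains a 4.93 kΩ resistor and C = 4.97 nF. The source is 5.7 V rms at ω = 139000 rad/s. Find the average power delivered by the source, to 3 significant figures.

6.59 mW

X_C = 1/(ωC) = 1450 Ω
Parallel: admittances add. Y = 1/R + jωC
Y = (0.000203 + j0.000691) S
|Y| = 0.000720 S → |Z| = 1/|Y| = 1390 Ω, ∠Z = −∠Y = -73.6°
I = V/|Z| = 4.10 mA
P = VI cos φ = 5.7 × 0.00410 × cos(-73.6°) = 6.59 mW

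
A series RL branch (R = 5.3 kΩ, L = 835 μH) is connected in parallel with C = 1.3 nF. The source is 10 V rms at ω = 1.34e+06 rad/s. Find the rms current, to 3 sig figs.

17.1 mA

X_L = ωL = 1120 Ω
X_C = 1/(ωC) = 574 Ω
Branch 1 (R+jX_L): Z₁ = 5300 + j1120 Ω, |Z₁| = 5420 Ω
Branch 2 (−jX_C): Z₂ = −j574 Ω
Parallel: Z = Z₁Z₂/(Z₁+Z₂), |Z| = 584 Ω, ∠Z = -83.9°
I = V/|Z| = 10/584 = 17.1 mA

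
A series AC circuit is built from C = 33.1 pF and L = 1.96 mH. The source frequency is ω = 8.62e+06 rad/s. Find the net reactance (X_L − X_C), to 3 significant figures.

13400 Ω

X_L = ωL = 16900 Ω
X_C = 1/(ωC) = 3500 Ω
X = 16900 − 3500 = 13400 Ω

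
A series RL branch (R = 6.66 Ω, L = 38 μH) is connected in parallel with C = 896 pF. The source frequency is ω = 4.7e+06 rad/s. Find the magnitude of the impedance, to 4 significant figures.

716.4 Ω

X_L = ωL = 178.6 Ω
X_C = 1/(ωC) = 237.5 Ω
Branch 1 (R+jX_L): Z₁ = 6.660 + j178.6 Ω, |Z₁| = 178.7 Ω
Branch 2 (−jX_C): Z₂ = −j237.5 Ω
Parallel: Z = Z₁Z₂/(Z₁+Z₂), |Z| = 716.4 Ω, ∠Z = 81.41°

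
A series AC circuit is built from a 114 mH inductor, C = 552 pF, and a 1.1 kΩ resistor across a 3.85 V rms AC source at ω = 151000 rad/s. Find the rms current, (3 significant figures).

722 μA

X_L = ωL = 17200 Ω
X_C = 1/(ωC) = 12000 Ω
Net reactance X = X_L − X_C = 5220 Ω
Z = 1100 + j5220 Ω
|Z| = √(1100² + 5220²) = 5330 Ω
I = V/|Z| = 3.85/5330 = 722 μA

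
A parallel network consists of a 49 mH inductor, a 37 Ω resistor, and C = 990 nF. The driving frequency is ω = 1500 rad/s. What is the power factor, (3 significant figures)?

X_L = ωL = 73.5 Ω
X_C = 1/(ωC) = 673 Ω
Parallel: admittances add. Y = 1/R + 1/(jωL) + jωC
Y = (0.0270 − j0.0121) S
|Y| = 0.0296 S → |Z| = 1/|Y| = 33.8 Ω, ∠Z = −∠Y = 24.2°
cos φ = cos(24.2°) = 0.912

0.912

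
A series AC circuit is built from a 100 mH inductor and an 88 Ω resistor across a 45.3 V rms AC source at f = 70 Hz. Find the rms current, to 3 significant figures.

ω = 2πf = 439.8 rad/s
X_L = ωL = 44.0 Ω
Z = 88.0 + j44.0 Ω
|Z| = √(88.0² + 44.0²) = 98.4 Ω
I = V/|Z| = 45.3/98.4 = 460 mA

460 mA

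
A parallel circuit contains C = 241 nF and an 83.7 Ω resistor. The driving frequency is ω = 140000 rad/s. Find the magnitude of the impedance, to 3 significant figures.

X_C = 1/(ωC) = 29.6 Ω
Parallel: admittances add. Y = 1/R + jωC
Y = (0.0119 + j0.0337) S
|Y| = 0.0358 S → |Z| = 1/|Y| = 27.9 Ω, ∠Z = −∠Y = -70.5°

27.9 Ω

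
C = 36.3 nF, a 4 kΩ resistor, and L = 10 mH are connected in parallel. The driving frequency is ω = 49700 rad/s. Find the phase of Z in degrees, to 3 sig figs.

X_L = ωL = 497 Ω
X_C = 1/(ωC) = 554 Ω
Parallel: admittances add. Y = 1/R + 1/(jωL) + jωC
Y = (0.000250 − j0.000208) S
|Y| = 0.000325 S → |Z| = 1/|Y| = 3080 Ω, ∠Z = −∠Y = 39.8°

39.8°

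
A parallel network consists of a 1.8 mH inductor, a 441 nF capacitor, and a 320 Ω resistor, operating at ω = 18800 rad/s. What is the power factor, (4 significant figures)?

X_L = ωL = 33.84 Ω
X_C = 1/(ωC) = 120.6 Ω
Parallel: admittances add. Y = 1/R + 1/(jωL) + jωC
Y = (0.003125 − j0.02126) S
|Y| = 0.02149 S → |Z| = 1/|Y| = 46.54 Ω, ∠Z = −∠Y = 81.64°
cos φ = cos(81.64°) = 0.1454

0.1454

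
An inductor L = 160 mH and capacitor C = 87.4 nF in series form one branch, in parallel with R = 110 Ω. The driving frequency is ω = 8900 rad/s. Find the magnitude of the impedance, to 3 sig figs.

X_L = ωL = 1420 Ω
X_C = 1/(ωC) = 1290 Ω
Branch 1: Z₁ = R = 110 Ω
Branch 2 (series LC): Z₂ = j(X_L − X_C) = j138 Ω
Parallel: Z = Z₁Z₂/(Z₁+Z₂), |Z| = 86.1 Ω, ∠Z = 38.5°

86.1 Ω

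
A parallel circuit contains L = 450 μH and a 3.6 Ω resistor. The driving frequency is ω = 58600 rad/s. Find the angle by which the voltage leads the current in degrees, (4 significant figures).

X_L = ωL = 26.37 Ω
Parallel: admittances add. Y = 1/R + 1/(jωL)
Y = (0.2778 − j0.03792) S
|Y| = 0.2804 S → |Z| = 1/|Y| = 3.567 Ω, ∠Z = −∠Y = 7.774°

7.774°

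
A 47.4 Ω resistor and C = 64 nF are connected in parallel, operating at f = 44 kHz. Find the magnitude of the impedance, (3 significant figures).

ω = 2πf = 276500 rad/s
X_C = 1/(ωC) = 56.5 Ω
Parallel: admittances add. Y = 1/R + jωC
Y = (0.0211 + j0.0177) S
|Y| = 0.0275 S → |Z| = 1/|Y| = 36.3 Ω, ∠Z = −∠Y = -40.0°

36.3 Ω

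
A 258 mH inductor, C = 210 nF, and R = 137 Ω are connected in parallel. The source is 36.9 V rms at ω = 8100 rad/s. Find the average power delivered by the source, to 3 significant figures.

9.94 W

X_L = ωL = 2090 Ω
X_C = 1/(ωC) = 588 Ω
Parallel: admittances add. Y = 1/R + 1/(jωL) + jωC
Y = (0.00730 + j0.00122) S
|Y| = 0.00740 S → |Z| = 1/|Y| = 135 Ω, ∠Z = −∠Y = -9.51°
I = V/|Z| = 273 mA
P = VI cos φ = 36.9 × 0.273 × cos(-9.51°) = 9.94 W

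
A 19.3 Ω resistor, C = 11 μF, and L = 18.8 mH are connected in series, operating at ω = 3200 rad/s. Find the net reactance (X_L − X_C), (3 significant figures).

31.8 Ω

X_L = ωL = 60.2 Ω
X_C = 1/(ωC) = 28.4 Ω
X = 60.2 − 28.4 = 31.8 Ω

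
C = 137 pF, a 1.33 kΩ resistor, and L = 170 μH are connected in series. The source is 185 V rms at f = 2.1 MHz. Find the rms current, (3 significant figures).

86.0 mA

ω = 2πf = 1.319e+07 rad/s
X_L = ωL = 2240 Ω
X_C = 1/(ωC) = 553 Ω
Net reactance X = X_L − X_C = 1690 Ω
Z = 1330 + j1690 Ω
|Z| = √(1330² + 1690²) = 2150 Ω
I = V/|Z| = 185/2150 = 86.0 mA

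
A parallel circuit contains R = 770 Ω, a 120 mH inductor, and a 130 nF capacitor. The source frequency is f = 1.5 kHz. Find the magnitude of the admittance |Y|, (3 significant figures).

1.34 mS

ω = 2πf = 9425 rad/s
X_L = ωL = 1130 Ω
X_C = 1/(ωC) = 816 Ω
Parallel: admittances add. Y = 1/R + 1/(jωL) + jωC
Y = (0.00130 + j0.000341) S
|Y| = 0.00134 S → |Z| = 1/|Y| = 745 Ω, ∠Z = −∠Y = -14.7°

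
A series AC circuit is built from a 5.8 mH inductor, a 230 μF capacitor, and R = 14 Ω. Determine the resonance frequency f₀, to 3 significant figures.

138 Hz

ω₀ = 1/√(LC) = 1/√(0.0058 × 0.00023) = 865.8 rad/s
f₀ = ω₀/(2π) = 138 Hz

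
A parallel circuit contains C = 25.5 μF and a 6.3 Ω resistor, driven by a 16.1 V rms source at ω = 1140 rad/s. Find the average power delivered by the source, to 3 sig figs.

41.1 W

X_C = 1/(ωC) = 34.4 Ω
Parallel: admittances add. Y = 1/R + jωC
Y = (0.159 + j0.0291) S
|Y| = 0.161 S → |Z| = 1/|Y| = 6.20 Ω, ∠Z = −∠Y = -10.4°
I = V/|Z| = 2.60 A
P = VI cos φ = 16.1 × 2.60 × cos(-10.4°) = 41.1 W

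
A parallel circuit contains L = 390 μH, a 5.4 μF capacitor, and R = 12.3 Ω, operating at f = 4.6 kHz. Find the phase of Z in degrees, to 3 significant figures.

ω = 2πf = 28900 rad/s
X_L = ωL = 11.3 Ω
X_C = 1/(ωC) = 6.41 Ω
Parallel: admittances add. Y = 1/R + 1/(jωL) + jωC
Y = (0.0813 + j0.0674) S
|Y| = 0.106 S → |Z| = 1/|Y| = 9.47 Ω, ∠Z = −∠Y = -39.6°

-39.6°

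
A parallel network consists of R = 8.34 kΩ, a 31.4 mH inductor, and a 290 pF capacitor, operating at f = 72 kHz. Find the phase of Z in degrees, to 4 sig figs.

-26.89°

ω = 2πf = 452400 rad/s
X_L = ωL = 14210 Ω
X_C = 1/(ωC) = 7622 Ω
Parallel: admittances add. Y = 1/R + 1/(jωL) + jωC
Y = (0.0001199 + j6.08e-05) S
|Y| = 0.0001344 S → |Z| = 1/|Y| = 7438 Ω, ∠Z = −∠Y = -26.89°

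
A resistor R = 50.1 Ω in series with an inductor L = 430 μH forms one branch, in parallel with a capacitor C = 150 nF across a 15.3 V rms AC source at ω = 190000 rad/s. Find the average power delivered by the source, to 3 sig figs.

1.28 W

X_L = ωL = 81.7 Ω
X_C = 1/(ωC) = 35.1 Ω
Branch 1 (R+jX_L): Z₁ = 50.1 + j81.7 Ω, |Z₁| = 95.8 Ω
Branch 2 (−jX_C): Z₂ = −j35.1 Ω
Parallel: Z = Z₁Z₂/(Z₁+Z₂), |Z| = 49.1 Ω, ∠Z = -74.5°
I = V/|Z| = 311 mA
P = VI cos φ = 15.3 × 0.311 × cos(-74.5°) = 1.28 W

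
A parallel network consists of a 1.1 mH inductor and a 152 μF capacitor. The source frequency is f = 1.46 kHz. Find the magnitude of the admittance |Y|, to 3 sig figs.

1.30 S

ω = 2πf = 9173 rad/s
X_L = ωL = 10.1 Ω
X_C = 1/(ωC) = 0.717 Ω
Parallel: admittances add. Y = 1/(jωL) + jωC
Y = (0 + j1.30) S
|Y| = 1.30 S → |Z| = 1/|Y| = 0.772 Ω, ∠Z = −∠Y = -90.0°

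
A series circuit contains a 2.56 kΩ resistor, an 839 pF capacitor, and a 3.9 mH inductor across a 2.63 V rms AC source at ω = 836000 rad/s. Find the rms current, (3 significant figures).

X_L = ωL = 3260 Ω
X_C = 1/(ωC) = 1430 Ω
Net reactance X = X_L − X_C = 1830 Ω
Z = 2560 + j1830 Ω
|Z| = √(2560² + 1830²) = 3150 Ω
I = V/|Z| = 2.63/3150 = 835 μA

835 μA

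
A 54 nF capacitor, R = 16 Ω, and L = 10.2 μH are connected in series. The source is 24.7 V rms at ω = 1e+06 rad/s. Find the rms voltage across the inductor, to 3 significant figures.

14.0 V

X_L = ωL = 10.2 Ω
X_C = 1/(ωC) = 18.5 Ω
Net reactance X = X_L − X_C = -8.32 Ω
Z = 16.0 − j8.32 Ω
|Z| = √(16.0² + 8.32²) = 18.0 Ω
I = V/|Z| = 1.37 A
V_L = I·|Z_L| = 1.37 × 10.2 = 14.0 V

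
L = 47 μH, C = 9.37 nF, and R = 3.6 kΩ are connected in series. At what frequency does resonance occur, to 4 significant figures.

239.8 kHz

ω₀ = 1/√(LC) = 1/√(4.7e-05 × 9.37e-09) = 1.507e+06 rad/s
f₀ = ω₀/(2π) = 239.8 kHz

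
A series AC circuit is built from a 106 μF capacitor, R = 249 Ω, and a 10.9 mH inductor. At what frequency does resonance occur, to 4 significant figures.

ω₀ = 1/√(LC) = 1/√(0.0109 × 0.000106) = 930.3 rad/s
f₀ = ω₀/(2π) = 148.1 Hz

148.1 Hz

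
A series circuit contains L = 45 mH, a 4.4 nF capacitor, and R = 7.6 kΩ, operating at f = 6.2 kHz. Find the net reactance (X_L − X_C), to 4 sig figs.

ω = 2πf = 38960 rad/s
X_L = ωL = 1753 Ω
X_C = 1/(ωC) = 5834 Ω
X = 1753 − 5834 = -4081 Ω

-4081 Ω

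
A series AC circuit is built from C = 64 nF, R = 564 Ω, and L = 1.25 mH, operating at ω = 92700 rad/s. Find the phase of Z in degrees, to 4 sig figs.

-5.336°

X_L = ωL = 115.9 Ω
X_C = 1/(ωC) = 168.6 Ω
Net reactance X = X_L − X_C = -52.68 Ω
Z = 564.0 − j52.68 Ω
|Z| = √(564.0² + 52.68²) = 566.5 Ω
∠Z = arctan(-52.68/564.0) = -5.336°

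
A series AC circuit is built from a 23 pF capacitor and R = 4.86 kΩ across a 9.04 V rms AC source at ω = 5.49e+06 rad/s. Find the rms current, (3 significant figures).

X_C = 1/(ωC) = 7920 Ω
Z = 4860 − j7920 Ω
|Z| = √(4860² + 7920²) = 9290 Ω
I = V/|Z| = 9.04/9290 = 973 μA

973 μA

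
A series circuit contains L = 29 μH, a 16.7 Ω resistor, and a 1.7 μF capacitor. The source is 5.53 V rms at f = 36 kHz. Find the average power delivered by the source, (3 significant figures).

ω = 2πf = 226200 rad/s
X_L = ωL = 6.56 Ω
X_C = 1/(ωC) = 2.60 Ω
Net reactance X = X_L − X_C = 3.96 Ω
Z = 16.7 + j3.96 Ω
|Z| = √(16.7² + 3.96²) = 17.2 Ω
∠Z = arctan(3.96/16.7) = 13.3°
I = V/|Z| = 322 mA
P = VI cos φ = 5.53 × 0.322 × cos(13.3°) = 1.73 W

1.73 W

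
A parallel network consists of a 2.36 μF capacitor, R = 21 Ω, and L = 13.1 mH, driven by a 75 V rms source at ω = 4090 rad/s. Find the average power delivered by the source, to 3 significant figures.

X_L = ωL = 53.6 Ω
X_C = 1/(ωC) = 104 Ω
Parallel: admittances add. Y = 1/R + 1/(jωL) + jωC
Y = (0.0476 − j0.00901) S
|Y| = 0.0485 S → |Z| = 1/|Y| = 20.6 Ω, ∠Z = −∠Y = 10.7°
I = V/|Z| = 3.63 A
P = VI cos φ = 75 × 3.63 × cos(10.7°) = 268 W

268 W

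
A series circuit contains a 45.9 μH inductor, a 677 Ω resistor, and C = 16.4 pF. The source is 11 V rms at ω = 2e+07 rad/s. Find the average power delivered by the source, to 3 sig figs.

X_L = ωL = 918 Ω
X_C = 1/(ωC) = 3050 Ω
Net reactance X = X_L − X_C = -2130 Ω
Z = 677 − j2130 Ω
|Z| = √(677² + 2130²) = 2240 Ω
∠Z = arctan(-2130/677) = -72.4°
I = V/|Z| = 4.92 mA
P = VI cos φ = 11 × 0.00492 × cos(-72.4°) = 16.4 mW

16.4 mW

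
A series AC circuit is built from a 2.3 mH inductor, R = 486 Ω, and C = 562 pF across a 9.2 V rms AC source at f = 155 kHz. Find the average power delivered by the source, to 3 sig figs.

101 mW

ω = 2πf = 973900 rad/s
X_L = ωL = 2240 Ω
X_C = 1/(ωC) = 1830 Ω
Net reactance X = X_L − X_C = 413 Ω
Z = 486 + j413 Ω
|Z| = √(486² + 413²) = 638 Ω
∠Z = arctan(413/486) = 40.4°
I = V/|Z| = 14.4 mA
P = VI cos φ = 9.2 × 0.0144 × cos(40.4°) = 101 mW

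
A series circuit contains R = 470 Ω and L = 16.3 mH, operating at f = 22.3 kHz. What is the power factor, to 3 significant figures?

0.202

ω = 2πf = 140100 rad/s
X_L = ωL = 2280 Ω
Z = 470 + j2280 Ω
|Z| = √(470² + 2280²) = 2330 Ω
∠Z = arctan(2280/470) = 78.4°
cos φ = cos(78.4°) = 0.202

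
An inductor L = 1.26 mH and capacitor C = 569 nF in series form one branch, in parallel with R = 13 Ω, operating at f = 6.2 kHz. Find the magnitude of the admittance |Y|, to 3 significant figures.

263 mS

ω = 2πf = 38960 rad/s
X_L = ωL = 49.1 Ω
X_C = 1/(ωC) = 45.1 Ω
Branch 1: Z₁ = R = 13.0 Ω
Branch 2 (series LC): Z₂ = j(X_L − X_C) = j3.97 Ω
Parallel: Z = Z₁Z₂/(Z₁+Z₂), |Z| = 3.80 Ω, ∠Z = 73.0°
|Y| = 1/|Z| = 263 mS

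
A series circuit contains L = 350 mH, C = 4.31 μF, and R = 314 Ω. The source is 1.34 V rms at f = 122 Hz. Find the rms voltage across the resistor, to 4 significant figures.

ω = 2πf = 766.5 rad/s
X_L = ωL = 268.3 Ω
X_C = 1/(ωC) = 302.7 Ω
Net reactance X = X_L − X_C = -34.39 Ω
Z = 314.0 − j34.39 Ω
|Z| = √(314.0² + 34.39²) = 315.9 Ω
I = V/|Z| = 4.242 mA
V_R = I·|Z_R| = 0.004242 × 314.0 = 1.332 V

1.332 V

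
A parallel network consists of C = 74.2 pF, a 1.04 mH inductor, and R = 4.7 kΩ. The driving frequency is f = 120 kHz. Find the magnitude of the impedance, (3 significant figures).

808 Ω

ω = 2πf = 754000 rad/s
X_L = ωL = 784 Ω
X_C = 1/(ωC) = 17900 Ω
Parallel: admittances add. Y = 1/R + 1/(jωL) + jωC
Y = (0.000213 − j0.00122) S
|Y| = 0.00124 S → |Z| = 1/|Y| = 808 Ω, ∠Z = −∠Y = 80.1°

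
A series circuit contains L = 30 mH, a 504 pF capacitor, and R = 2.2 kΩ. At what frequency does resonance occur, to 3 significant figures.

ω₀ = 1/√(LC) = 1/√(0.03 × 5.04e-10) = 257200 rad/s
f₀ = ω₀/(2π) = 40.9 kHz

40.9 kHz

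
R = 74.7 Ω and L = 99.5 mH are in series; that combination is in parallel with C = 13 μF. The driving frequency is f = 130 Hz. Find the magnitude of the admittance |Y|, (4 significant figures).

ω = 2πf = 816.8 rad/s
X_L = ωL = 81.27 Ω
X_C = 1/(ωC) = 94.17 Ω
Branch 1 (R+jX_L): Z₁ = 74.70 + j81.27 Ω, |Z₁| = 110.4 Ω
Branch 2 (−jX_C): Z₂ = −j94.17 Ω
Parallel: Z = Z₁Z₂/(Z₁+Z₂), |Z| = 137.1 Ω, ∠Z = -32.79°
|Y| = 1/|Z| = 7.292 mS

7.292 mS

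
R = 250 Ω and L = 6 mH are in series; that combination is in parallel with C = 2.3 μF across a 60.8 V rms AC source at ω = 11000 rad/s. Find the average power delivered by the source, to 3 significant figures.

13.8 W

X_L = ωL = 66.0 Ω
X_C = 1/(ωC) = 39.5 Ω
Branch 1 (R+jX_L): Z₁ = 250 + j66.0 Ω, |Z₁| = 259 Ω
Branch 2 (−jX_C): Z₂ = −j39.5 Ω
Parallel: Z = Z₁Z₂/(Z₁+Z₂), |Z| = 40.7 Ω, ∠Z = -81.3°
I = V/|Z| = 1.50 A
P = VI cos φ = 60.8 × 1.50 × cos(-81.3°) = 13.8 W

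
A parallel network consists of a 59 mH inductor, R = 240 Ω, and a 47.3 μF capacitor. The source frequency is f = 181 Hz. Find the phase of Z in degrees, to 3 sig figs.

ω = 2πf = 1137 rad/s
X_L = ωL = 67.1 Ω
X_C = 1/(ωC) = 18.6 Ω
Parallel: admittances add. Y = 1/R + 1/(jωL) + jωC
Y = (0.00417 + j0.0389) S
|Y| = 0.0391 S → |Z| = 1/|Y| = 25.6 Ω, ∠Z = −∠Y = -83.9°

-83.9°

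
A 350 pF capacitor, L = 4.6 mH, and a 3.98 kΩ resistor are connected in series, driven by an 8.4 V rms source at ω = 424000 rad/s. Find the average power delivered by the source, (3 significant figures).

X_L = ωL = 1950 Ω
X_C = 1/(ωC) = 6740 Ω
Net reactance X = X_L − X_C = -4790 Ω
Z = 3980 − j4790 Ω
|Z| = √(3980² + 4790²) = 6230 Ω
∠Z = arctan(-4790/3980) = -50.3°
I = V/|Z| = 1.35 mA
P = VI cos φ = 8.4 × 0.00135 × cos(-50.3°) = 7.24 mW

7.24 mW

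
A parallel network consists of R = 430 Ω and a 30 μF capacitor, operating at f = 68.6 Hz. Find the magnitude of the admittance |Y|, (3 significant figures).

ω = 2πf = 431.0 rad/s
X_C = 1/(ωC) = 77.3 Ω
Parallel: admittances add. Y = 1/R + jωC
Y = (0.00233 + j0.0129) S
|Y| = 0.0131 S → |Z| = 1/|Y| = 76.1 Ω, ∠Z = −∠Y = -79.8°

13.1 mS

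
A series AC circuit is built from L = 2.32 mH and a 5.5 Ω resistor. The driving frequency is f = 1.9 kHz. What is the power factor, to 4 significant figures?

ω = 2πf = 11940 rad/s
X_L = ωL = 27.70 Ω
Z = 5.500 + j27.70 Ω
|Z| = √(5.500² + 27.70²) = 28.24 Ω
∠Z = arctan(27.70/5.500) = 78.77°
cos φ = cos(78.77°) = 0.1948

0.1948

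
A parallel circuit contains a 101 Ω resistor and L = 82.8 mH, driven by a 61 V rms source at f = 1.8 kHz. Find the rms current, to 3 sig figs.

607 mA

ω = 2πf = 11310 rad/s
X_L = ωL = 936 Ω
Parallel: admittances add. Y = 1/R + 1/(jωL)
Y = (0.00990 − j0.00107) S
|Y| = 0.00996 S → |Z| = 1/|Y| = 100 Ω, ∠Z = −∠Y = 6.16°
I = V/|Z| = 61/100 = 607 mA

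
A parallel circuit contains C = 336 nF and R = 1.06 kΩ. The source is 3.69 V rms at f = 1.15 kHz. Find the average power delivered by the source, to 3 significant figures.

12.8 mW

ω = 2πf = 7226 rad/s
X_C = 1/(ωC) = 412 Ω
Parallel: admittances add. Y = 1/R + jωC
Y = (0.000943 + j0.00243) S
|Y| = 0.00260 S → |Z| = 1/|Y| = 384 Ω, ∠Z = −∠Y = -68.8°
I = V/|Z| = 9.61 mA
P = VI cos φ = 3.69 × 0.00961 × cos(-68.8°) = 12.8 mW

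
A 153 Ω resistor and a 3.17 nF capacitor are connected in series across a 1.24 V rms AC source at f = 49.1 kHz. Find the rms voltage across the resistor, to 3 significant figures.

ω = 2πf = 308500 rad/s
X_C = 1/(ωC) = 1020 Ω
Z = 153 − j1020 Ω
|Z| = √(153² + 1020²) = 1030 Ω
I = V/|Z| = 1.20 mA
V_R = I·|Z_R| = 0.00120 × 153 = 0.183 V

0.183 V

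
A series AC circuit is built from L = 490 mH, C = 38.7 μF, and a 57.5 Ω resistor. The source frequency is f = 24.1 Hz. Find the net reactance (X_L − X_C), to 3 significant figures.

ω = 2πf = 151.4 rad/s
X_L = ωL = 74.2 Ω
X_C = 1/(ωC) = 171 Ω
X = 74.2 − 171 = -96.4 Ω

-96.4 Ω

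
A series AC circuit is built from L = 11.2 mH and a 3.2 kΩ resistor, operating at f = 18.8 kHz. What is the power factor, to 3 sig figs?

0.924

ω = 2πf = 118100 rad/s
X_L = ωL = 1320 Ω
Z = 3200 + j1320 Ω
|Z| = √(3200² + 1320²) = 3460 Ω
∠Z = arctan(1320/3200) = 22.5°
cos φ = cos(22.5°) = 0.924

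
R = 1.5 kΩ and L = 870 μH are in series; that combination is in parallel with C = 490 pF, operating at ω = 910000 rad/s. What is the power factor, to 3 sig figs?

X_L = ωL = 792 Ω
X_C = 1/(ωC) = 2240 Ω
Branch 1 (R+jX_L): Z₁ = 1500 + j792 Ω, |Z₁| = 1700 Ω
Branch 2 (−jX_C): Z₂ = −j2240 Ω
Parallel: Z = Z₁Z₂/(Z₁+Z₂), |Z| = 1820 Ω, ∠Z = -18.1°
cos φ = cos(-18.1°) = 0.950

0.950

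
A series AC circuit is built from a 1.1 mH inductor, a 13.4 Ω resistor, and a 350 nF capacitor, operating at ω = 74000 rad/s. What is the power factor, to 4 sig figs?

0.2988

X_L = ωL = 81.40 Ω
X_C = 1/(ωC) = 38.61 Ω
Net reactance X = X_L − X_C = 42.79 Ω
Z = 13.40 + j42.79 Ω
|Z| = √(13.40² + 42.79²) = 44.84 Ω
∠Z = arctan(42.79/13.40) = 72.61°
cos φ = cos(72.61°) = 0.2988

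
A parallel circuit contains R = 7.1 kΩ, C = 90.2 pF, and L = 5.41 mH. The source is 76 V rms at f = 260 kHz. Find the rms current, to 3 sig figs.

ω = 2πf = 1.634e+06 rad/s
X_L = ωL = 8840 Ω
X_C = 1/(ωC) = 6790 Ω
Parallel: admittances add. Y = 1/R + 1/(jωL) + jωC
Y = (0.000141 + j3.42e-05) S
|Y| = 0.000145 S → |Z| = 1/|Y| = 6900 Ω, ∠Z = −∠Y = -13.7°
I = V/|Z| = 76/6900 = 11.0 mA

11.0 mA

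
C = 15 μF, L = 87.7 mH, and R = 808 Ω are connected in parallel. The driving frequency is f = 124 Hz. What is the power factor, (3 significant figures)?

ω = 2πf = 779.1 rad/s
X_L = ωL = 68.3 Ω
X_C = 1/(ωC) = 85.6 Ω
Parallel: admittances add. Y = 1/R + 1/(jωL) + jωC
Y = (0.00124 − j0.00295) S
|Y| = 0.00320 S → |Z| = 1/|Y| = 313 Ω, ∠Z = −∠Y = 67.2°
cos φ = cos(67.2°) = 0.387

0.387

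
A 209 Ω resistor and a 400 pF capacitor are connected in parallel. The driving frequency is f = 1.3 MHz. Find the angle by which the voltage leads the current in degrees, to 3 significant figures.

-34.3°

ω = 2πf = 8.168e+06 rad/s
X_C = 1/(ωC) = 306 Ω
Parallel: admittances add. Y = 1/R + jωC
Y = (0.00478 + j0.00327) S
|Y| = 0.00579 S → |Z| = 1/|Y| = 173 Ω, ∠Z = −∠Y = -34.3°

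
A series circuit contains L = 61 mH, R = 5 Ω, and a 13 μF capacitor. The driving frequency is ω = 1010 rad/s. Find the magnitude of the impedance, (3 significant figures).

X_L = ωL = 61.6 Ω
X_C = 1/(ωC) = 76.2 Ω
Net reactance X = X_L − X_C = -14.6 Ω
Z = 5.00 − j14.6 Ω
|Z| = √(5.00² + 14.6²) = 15.4 Ω

15.4 Ω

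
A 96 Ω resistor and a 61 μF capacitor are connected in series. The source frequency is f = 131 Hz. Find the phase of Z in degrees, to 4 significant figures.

ω = 2πf = 823.1 rad/s
X_C = 1/(ωC) = 19.92 Ω
Z = 96.00 − j19.92 Ω
|Z| = √(96.00² + 19.92²) = 98.04 Ω
∠Z = arctan(-19.92/96.00) = -11.72°

-11.72°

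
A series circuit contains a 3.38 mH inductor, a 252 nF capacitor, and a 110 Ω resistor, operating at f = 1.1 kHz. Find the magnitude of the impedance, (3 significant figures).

562 Ω

ω = 2πf = 6912 rad/s
X_L = ωL = 23.4 Ω
X_C = 1/(ωC) = 574 Ω
Net reactance X = X_L − X_C = -551 Ω
Z = 110 − j551 Ω
|Z| = √(110² + 551²) = 562 Ω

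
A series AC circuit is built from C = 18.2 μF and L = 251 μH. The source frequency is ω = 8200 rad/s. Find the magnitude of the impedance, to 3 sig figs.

X_L = ωL = 2.06 Ω
X_C = 1/(ωC) = 6.70 Ω
Net reactance X = X_L − X_C = -4.64 Ω
Z = − j4.64 Ω
|Z| = √(0² + 4.64²) = 4.64 Ω

4.64 Ω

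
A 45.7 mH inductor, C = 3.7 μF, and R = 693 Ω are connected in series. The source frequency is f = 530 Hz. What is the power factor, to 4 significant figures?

ω = 2πf = 3330 rad/s
X_L = ωL = 152.2 Ω
X_C = 1/(ωC) = 81.16 Ω
Net reactance X = X_L − X_C = 71.02 Ω
Z = 693.0 + j71.02 Ω
|Z| = √(693.0² + 71.02²) = 696.6 Ω
∠Z = arctan(71.02/693.0) = 5.852°
cos φ = cos(5.852°) = 0.9948

0.9948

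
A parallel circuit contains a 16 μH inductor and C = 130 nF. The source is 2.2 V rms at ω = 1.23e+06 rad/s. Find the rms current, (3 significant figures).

240 mA

X_L = ωL = 19.7 Ω
X_C = 1/(ωC) = 6.25 Ω
Parallel: admittances add. Y = 1/(jωL) + jωC
Y = (0 + j0.109) S
|Y| = 0.109 S → |Z| = 1/|Y| = 9.17 Ω, ∠Z = −∠Y = -90.0°
I = V/|Z| = 2.2/9.17 = 240 mA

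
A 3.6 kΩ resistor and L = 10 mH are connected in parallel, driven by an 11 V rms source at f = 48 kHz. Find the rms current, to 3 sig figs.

4.76 mA

ω = 2πf = 301600 rad/s
X_L = ωL = 3020 Ω
Parallel: admittances add. Y = 1/R + 1/(jωL)
Y = (0.000278 − j0.000332) S
|Y| = 0.000433 S → |Z| = 1/|Y| = 2310 Ω, ∠Z = −∠Y = 50.0°
I = V/|Z| = 11/2310 = 4.76 mA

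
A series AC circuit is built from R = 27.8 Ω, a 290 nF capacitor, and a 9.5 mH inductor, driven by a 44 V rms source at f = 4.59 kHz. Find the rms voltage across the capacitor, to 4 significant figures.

33.53 V

ω = 2πf = 28840 rad/s
X_L = ωL = 274.0 Ω
X_C = 1/(ωC) = 119.6 Ω
Net reactance X = X_L − X_C = 154.4 Ω
Z = 27.80 + j154.4 Ω
|Z| = √(27.80² + 154.4²) = 156.9 Ω
I = V/|Z| = 280.4 mA
V_C = I·|Z_C| = 0.2804 × 119.6 = 33.53 V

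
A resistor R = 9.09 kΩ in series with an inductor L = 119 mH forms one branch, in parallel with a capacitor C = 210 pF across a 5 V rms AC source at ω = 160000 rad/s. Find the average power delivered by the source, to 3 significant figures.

511 μW

X_L = ωL = 19000 Ω
X_C = 1/(ωC) = 29800 Ω
Branch 1 (R+jX_L): Z₁ = 9090 + j19000 Ω, |Z₁| = 21100 Ω
Branch 2 (−jX_C): Z₂ = −j29800 Ω
Parallel: Z = Z₁Z₂/(Z₁+Z₂), |Z| = 44700 Ω, ∠Z = 24.2°
I = V/|Z| = 112 μA
P = VI cos φ = 5 × 0.000112 × cos(24.2°) = 511 μW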